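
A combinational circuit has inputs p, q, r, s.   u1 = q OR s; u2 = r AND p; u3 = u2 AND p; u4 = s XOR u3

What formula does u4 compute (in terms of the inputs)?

u2 = r AND p
u3 = u2 AND p = (r AND p) AND p
u4 = s XOR u3 = s XOR ((r AND p) AND p)

s XOR ((r AND p) AND p)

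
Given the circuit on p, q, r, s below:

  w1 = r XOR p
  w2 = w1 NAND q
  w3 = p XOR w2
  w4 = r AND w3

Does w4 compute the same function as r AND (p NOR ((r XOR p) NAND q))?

No

w1 = r XOR p
w2 = w1 NAND q = (r XOR p) NAND q
w3 = p XOR w2 = p XOR ((r XOR p) NAND q)
w4 = r AND w3 = r AND (p XOR ((r XOR p) NAND q))
At p=0, q=0, r=1, s=0: circuit gives 1, formula gives 0.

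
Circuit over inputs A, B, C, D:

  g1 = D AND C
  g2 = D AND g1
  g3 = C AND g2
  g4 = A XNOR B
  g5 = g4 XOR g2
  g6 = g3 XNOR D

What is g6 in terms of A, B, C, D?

(C AND (D AND (D AND C))) XNOR D

g1 = D AND C
g2 = D AND g1 = D AND (D AND C)
g3 = C AND g2 = C AND (D AND (D AND C))
g6 = g3 XNOR D = (C AND (D AND (D AND C))) XNOR D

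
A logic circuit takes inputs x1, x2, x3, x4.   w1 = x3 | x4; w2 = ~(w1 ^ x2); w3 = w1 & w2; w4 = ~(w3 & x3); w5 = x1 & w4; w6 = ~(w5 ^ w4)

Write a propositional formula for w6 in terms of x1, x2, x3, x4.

w1 = x3 | x4
w2 = ~(w1 ^ x2) = ~((x3 | x4) ^ x2)
w3 = w1 & w2 = (x3 | x4) & (~((x3 | x4) ^ x2))
w4 = ~(w3 & x3) = ~(((x3 | x4) & (~((x3 | x4) ^ x2))) & x3)
w5 = x1 & w4 = x1 & (~(((x3 | x4) & (~((x3 | x4) ^ x2))) & x3))
w6 = ~(w5 ^ w4) = ~((x1 & (~(((x3 | x4) & (~((x3 | x4) ^ x2))) & x3))) ^ (~(((x3 | x4) & (~((x3 | x4) ^ x2))) & x3)))

~((x1 & (~(((x3 | x4) & (~((x3 | x4) ^ x2))) & x3))) ^ (~(((x3 | x4) & (~((x3 | x4) ^ x2))) & x3)))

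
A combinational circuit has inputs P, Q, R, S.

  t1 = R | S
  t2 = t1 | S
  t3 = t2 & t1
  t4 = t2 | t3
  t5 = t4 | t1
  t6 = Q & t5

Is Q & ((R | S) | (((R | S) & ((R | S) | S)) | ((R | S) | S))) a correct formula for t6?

Yes

t1 = R | S
t2 = t1 | S = (R | S) | S
t3 = t2 & t1 = ((R | S) | S) & (R | S)
t4 = t2 | t3 = ((R | S) | S) | (((R | S) | S) & (R | S))
t5 = t4 | t1 = (((R | S) | S) | (((R | S) | S) & (R | S))) | (R | S)
t6 = Q & t5 = Q & ((((R | S) | S) | (((R | S) | S) & (R | S))) | (R | S))
At P=0, Q=0, R=0, S=0: circuit gives 0, formula gives 0.
At P=0, Q=1, R=0, S=1: circuit gives 1, formula gives 1.
Agrees on all 16 inputs.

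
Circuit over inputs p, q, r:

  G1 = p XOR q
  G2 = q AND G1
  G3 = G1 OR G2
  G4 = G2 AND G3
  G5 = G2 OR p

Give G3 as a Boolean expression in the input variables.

G1 = p XOR q
G2 = q AND G1 = q AND (p XOR q)
G3 = G1 OR G2 = (p XOR q) OR (q AND (p XOR q))

(p XOR q) OR (q AND (p XOR q))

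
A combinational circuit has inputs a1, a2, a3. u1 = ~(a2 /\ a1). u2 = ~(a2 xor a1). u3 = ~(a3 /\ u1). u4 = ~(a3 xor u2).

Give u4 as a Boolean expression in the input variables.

~(a3 xor (~(a2 xor a1)))

u2 = ~(a2 xor a1)
u4 = ~(a3 xor u2) = ~(a3 xor (~(a2 xor a1)))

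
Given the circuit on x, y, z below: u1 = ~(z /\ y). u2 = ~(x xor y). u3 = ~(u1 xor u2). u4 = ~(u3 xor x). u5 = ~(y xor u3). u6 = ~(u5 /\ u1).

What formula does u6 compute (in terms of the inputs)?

u1 = ~(z /\ y)
u2 = ~(x xor y)
u3 = ~(u1 xor u2) = ~((~(z /\ y)) xor (~(x xor y)))
u5 = ~(y xor u3) = ~(y xor (~((~(z /\ y)) xor (~(x xor y)))))
u6 = ~(u5 /\ u1) = ~((~(y xor (~((~(z /\ y)) xor (~(x xor y)))))) /\ (~(z /\ y)))

~((~(y xor (~((~(z /\ y)) xor (~(x xor y)))))) /\ (~(z /\ y)))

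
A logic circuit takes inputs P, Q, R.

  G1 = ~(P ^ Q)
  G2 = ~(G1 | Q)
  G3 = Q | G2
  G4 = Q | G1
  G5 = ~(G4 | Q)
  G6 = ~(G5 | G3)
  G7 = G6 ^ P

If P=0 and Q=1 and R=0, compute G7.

0

G1 = ~(0 ^ 1) = 0
G2 = ~(0 | 1) = 0
G3 = 1 | 0 = 1
G4 = 1 | 0 = 1
G5 = ~(1 | 1) = 0
G6 = ~(0 | 1) = 0
G7 = 0 ^ 0 = 0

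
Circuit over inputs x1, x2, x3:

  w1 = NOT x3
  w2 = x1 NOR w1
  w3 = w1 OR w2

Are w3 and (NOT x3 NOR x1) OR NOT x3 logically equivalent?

w1 = NOT x3
w2 = x1 NOR w1 = x1 NOR NOT x3
w3 = w1 OR w2 = NOT x3 OR (x1 NOR NOT x3)
At x1=1, x2=0, x3=1: circuit gives 0, formula gives 0.
At x1=0, x2=0, x3=0: circuit gives 1, formula gives 1.
Agrees on all 8 inputs.

Yes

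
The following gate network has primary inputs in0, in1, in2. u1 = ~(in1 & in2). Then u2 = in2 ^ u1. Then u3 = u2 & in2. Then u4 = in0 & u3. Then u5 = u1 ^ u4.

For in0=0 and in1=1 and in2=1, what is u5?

0

u1 = ~(1 & 1) = 0
u2 = 1 ^ 0 = 1
u3 = 1 & 1 = 1
u4 = 0 & 1 = 0
u5 = 0 ^ 0 = 0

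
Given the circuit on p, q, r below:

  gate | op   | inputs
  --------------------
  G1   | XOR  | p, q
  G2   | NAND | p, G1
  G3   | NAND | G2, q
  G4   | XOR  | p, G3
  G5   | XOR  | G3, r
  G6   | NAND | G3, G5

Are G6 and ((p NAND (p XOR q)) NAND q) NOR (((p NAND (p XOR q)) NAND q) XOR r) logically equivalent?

G1 = p XOR q
G2 = p NAND G1 = p NAND (p XOR q)
G3 = G2 NAND q = (p NAND (p XOR q)) NAND q
G5 = G3 XOR r = ((p NAND (p XOR q)) NAND q) XOR r
G6 = G3 NAND G5 = ((p NAND (p XOR q)) NAND q) NAND (((p NAND (p XOR q)) NAND q) XOR r)
At p=0, q=0, r=1: circuit gives 1, formula gives 0.

No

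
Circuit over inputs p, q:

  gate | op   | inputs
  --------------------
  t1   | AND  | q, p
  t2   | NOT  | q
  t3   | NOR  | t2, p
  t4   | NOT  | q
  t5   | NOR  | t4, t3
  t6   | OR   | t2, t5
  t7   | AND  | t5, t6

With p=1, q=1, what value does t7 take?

1

t2 = NOT 1 = 0
t3 = 0 NOR 1 = 0
t4 = NOT 1 = 0
t5 = 0 NOR 0 = 1
t6 = 0 OR 1 = 1
t7 = 1 AND 1 = 1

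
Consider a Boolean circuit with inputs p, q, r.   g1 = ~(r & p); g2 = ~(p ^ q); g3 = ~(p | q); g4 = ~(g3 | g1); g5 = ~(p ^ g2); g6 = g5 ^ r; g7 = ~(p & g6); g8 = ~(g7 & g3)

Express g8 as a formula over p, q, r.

g2 = ~(p ^ q)
g3 = ~(p | q)
g5 = ~(p ^ g2) = ~(p ^ (~(p ^ q)))
g6 = g5 ^ r = (~(p ^ (~(p ^ q)))) ^ r
g7 = ~(p & g6) = ~(p & ((~(p ^ (~(p ^ q)))) ^ r))
g8 = ~(g7 & g3) = ~((~(p & ((~(p ^ (~(p ^ q)))) ^ r))) & (~(p | q)))

~((~(p & ((~(p ^ (~(p ^ q)))) ^ r))) & (~(p | q)))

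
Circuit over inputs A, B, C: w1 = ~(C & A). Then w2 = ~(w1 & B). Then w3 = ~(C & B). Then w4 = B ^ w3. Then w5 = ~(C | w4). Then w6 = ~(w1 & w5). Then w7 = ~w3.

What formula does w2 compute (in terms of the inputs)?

w1 = ~(C & A)
w2 = ~(w1 & B) = ~((~(C & A)) & B)

~((~(C & A)) & B)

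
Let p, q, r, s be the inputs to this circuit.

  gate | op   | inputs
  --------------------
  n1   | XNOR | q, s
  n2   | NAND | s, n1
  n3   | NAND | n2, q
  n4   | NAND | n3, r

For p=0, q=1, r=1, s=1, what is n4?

n1 = 1 XNOR 1 = 1
n2 = 1 NAND 1 = 0
n3 = 0 NAND 1 = 1
n4 = 1 NAND 1 = 0

0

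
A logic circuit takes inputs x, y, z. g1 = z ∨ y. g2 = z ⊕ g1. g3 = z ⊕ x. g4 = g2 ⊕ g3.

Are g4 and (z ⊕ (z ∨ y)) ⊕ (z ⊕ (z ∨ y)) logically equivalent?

g1 = z ∨ y
g2 = z ⊕ g1 = z ⊕ (z ∨ y)
g3 = z ⊕ x
g4 = g2 ⊕ g3 = (z ⊕ (z ∨ y)) ⊕ (z ⊕ x)
At x=0, y=0, z=1: circuit gives 1, formula gives 0.

No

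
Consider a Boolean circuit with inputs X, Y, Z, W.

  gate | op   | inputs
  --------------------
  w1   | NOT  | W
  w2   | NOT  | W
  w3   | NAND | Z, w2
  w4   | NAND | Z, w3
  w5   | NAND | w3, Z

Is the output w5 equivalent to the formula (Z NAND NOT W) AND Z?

w2 = NOT W
w3 = Z NAND w2 = Z NAND NOT W
w5 = w3 NAND Z = (Z NAND NOT W) NAND Z
At X=0, Y=0, Z=0, W=0: circuit gives 1, formula gives 0.

No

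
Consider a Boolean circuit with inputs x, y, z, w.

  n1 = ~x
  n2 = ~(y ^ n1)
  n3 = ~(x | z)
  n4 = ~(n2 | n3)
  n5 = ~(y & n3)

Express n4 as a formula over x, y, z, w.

~((~(y ^ ~x)) | (~(x | z)))

n1 = ~x
n2 = ~(y ^ n1) = ~(y ^ ~x)
n3 = ~(x | z)
n4 = ~(n2 | n3) = ~((~(y ^ ~x)) | (~(x | z)))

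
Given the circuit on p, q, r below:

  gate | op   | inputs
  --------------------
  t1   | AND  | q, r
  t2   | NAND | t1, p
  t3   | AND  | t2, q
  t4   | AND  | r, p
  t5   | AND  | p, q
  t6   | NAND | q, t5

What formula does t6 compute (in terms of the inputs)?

q NAND (p AND q)

t5 = p AND q
t6 = q NAND t5 = q NAND (p AND q)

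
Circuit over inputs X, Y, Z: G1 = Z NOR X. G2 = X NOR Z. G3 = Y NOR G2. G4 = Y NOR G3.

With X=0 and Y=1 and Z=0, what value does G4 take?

0

G2 = 0 NOR 0 = 1
G3 = 1 NOR 1 = 0
G4 = 1 NOR 0 = 0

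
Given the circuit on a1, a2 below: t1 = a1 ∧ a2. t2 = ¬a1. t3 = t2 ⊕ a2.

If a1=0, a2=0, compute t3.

t2 = ¬0 = 1
t3 = 1 ⊕ 0 = 1

1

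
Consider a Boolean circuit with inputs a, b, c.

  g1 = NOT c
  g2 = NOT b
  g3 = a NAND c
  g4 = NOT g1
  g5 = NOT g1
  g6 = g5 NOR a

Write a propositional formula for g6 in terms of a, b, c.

g1 = NOT c
g5 = NOT g1 = NOT NOT c
g6 = g5 NOR a = NOT NOT c NOR a

NOT NOT c NOR a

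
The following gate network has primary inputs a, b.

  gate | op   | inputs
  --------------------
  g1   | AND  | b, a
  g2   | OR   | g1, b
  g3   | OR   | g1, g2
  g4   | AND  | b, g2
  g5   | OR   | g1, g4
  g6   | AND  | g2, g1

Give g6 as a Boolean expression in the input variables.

g1 = b AND a
g2 = g1 OR b = (b AND a) OR b
g6 = g2 AND g1 = ((b AND a) OR b) AND (b AND a)

((b AND a) OR b) AND (b AND a)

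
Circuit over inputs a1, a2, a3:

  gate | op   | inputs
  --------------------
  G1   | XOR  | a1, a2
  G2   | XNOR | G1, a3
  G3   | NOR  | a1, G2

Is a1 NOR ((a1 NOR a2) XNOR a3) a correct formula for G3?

G1 = a1 XOR a2
G2 = G1 XNOR a3 = (a1 XOR a2) XNOR a3
G3 = a1 NOR G2 = a1 NOR ((a1 XOR a2) XNOR a3)
At a1=0, a2=0, a3=0: circuit gives 0, formula gives 1.

No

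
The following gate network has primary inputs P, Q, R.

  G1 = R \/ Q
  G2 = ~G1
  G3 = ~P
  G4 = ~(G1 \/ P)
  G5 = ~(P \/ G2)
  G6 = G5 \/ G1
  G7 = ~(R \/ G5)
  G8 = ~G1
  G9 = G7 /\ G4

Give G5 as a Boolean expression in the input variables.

~(P \/ ~(R \/ Q))

G1 = R \/ Q
G2 = ~G1 = ~(R \/ Q)
G5 = ~(P \/ G2) = ~(P \/ ~(R \/ Q))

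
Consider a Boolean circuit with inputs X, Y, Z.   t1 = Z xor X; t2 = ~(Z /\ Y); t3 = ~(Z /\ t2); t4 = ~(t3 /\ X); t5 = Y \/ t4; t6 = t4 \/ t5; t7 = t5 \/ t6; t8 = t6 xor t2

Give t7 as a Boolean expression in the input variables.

t2 = ~(Z /\ Y)
t3 = ~(Z /\ t2) = ~(Z /\ (~(Z /\ Y)))
t4 = ~(t3 /\ X) = ~((~(Z /\ (~(Z /\ Y)))) /\ X)
t5 = Y \/ t4 = Y \/ (~((~(Z /\ (~(Z /\ Y)))) /\ X))
t6 = t4 \/ t5 = (~((~(Z /\ (~(Z /\ Y)))) /\ X)) \/ (Y \/ (~((~(Z /\ (~(Z /\ Y)))) /\ X)))
t7 = t5 \/ t6 = (Y \/ (~((~(Z /\ (~(Z /\ Y)))) /\ X))) \/ ((~((~(Z /\ (~(Z /\ Y)))) /\ X)) \/ (Y \/ (~((~(Z /\ (~(Z /\ Y)))) /\ X))))

(Y \/ (~((~(Z /\ (~(Z /\ Y)))) /\ X))) \/ ((~((~(Z /\ (~(Z /\ Y)))) /\ X)) \/ (Y \/ (~((~(Z /\ (~(Z /\ Y)))) /\ X))))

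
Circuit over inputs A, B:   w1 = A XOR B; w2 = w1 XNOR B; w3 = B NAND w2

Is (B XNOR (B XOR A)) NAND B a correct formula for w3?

Yes

w1 = A XOR B
w2 = w1 XNOR B = (A XOR B) XNOR B
w3 = B NAND w2 = B NAND ((A XOR B) XNOR B)
At A=0, B=1: circuit gives 0, formula gives 0.
At A=0, B=0: circuit gives 1, formula gives 1.
Agrees on all 4 inputs.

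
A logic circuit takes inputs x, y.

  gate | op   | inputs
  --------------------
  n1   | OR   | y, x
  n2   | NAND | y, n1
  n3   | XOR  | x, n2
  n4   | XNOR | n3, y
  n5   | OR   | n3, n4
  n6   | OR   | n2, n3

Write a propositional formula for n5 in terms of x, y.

(x XOR (y NAND (y OR x))) OR ((x XOR (y NAND (y OR x))) XNOR y)

n1 = y OR x
n2 = y NAND n1 = y NAND (y OR x)
n3 = x XOR n2 = x XOR (y NAND (y OR x))
n4 = n3 XNOR y = (x XOR (y NAND (y OR x))) XNOR y
n5 = n3 OR n4 = (x XOR (y NAND (y OR x))) OR ((x XOR (y NAND (y OR x))) XNOR y)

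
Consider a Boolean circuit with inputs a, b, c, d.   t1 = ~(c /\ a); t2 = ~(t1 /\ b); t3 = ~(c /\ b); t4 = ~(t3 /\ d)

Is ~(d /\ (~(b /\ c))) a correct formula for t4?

Yes

t3 = ~(c /\ b)
t4 = ~(t3 /\ d) = ~((~(c /\ b)) /\ d)
At a=0, b=0, c=0, d=1: circuit gives 0, formula gives 0.
At a=0, b=0, c=0, d=0: circuit gives 1, formula gives 1.
Agrees on all 16 inputs.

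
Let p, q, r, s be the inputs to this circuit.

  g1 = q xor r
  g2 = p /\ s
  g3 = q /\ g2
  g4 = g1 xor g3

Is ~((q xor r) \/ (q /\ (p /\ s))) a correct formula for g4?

g1 = q xor r
g2 = p /\ s
g3 = q /\ g2 = q /\ (p /\ s)
g4 = g1 xor g3 = (q xor r) xor (q /\ (p /\ s))
At p=0, q=0, r=0, s=0: circuit gives 0, formula gives 1.

No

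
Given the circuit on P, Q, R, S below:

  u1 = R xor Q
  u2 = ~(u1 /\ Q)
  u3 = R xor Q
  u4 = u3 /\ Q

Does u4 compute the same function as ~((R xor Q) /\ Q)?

No

u3 = R xor Q
u4 = u3 /\ Q = (R xor Q) /\ Q
At P=0, Q=0, R=0, S=0: circuit gives 0, formula gives 1.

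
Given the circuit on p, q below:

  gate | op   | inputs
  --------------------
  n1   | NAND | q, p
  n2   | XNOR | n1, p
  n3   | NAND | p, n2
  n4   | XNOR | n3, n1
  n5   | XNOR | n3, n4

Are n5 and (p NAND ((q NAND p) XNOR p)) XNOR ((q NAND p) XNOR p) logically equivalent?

n1 = q NAND p
n2 = n1 XNOR p = (q NAND p) XNOR p
n3 = p NAND n2 = p NAND ((q NAND p) XNOR p)
n4 = n3 XNOR n1 = (p NAND ((q NAND p) XNOR p)) XNOR (q NAND p)
n5 = n3 XNOR n4 = (p NAND ((q NAND p) XNOR p)) XNOR ((p NAND ((q NAND p) XNOR p)) XNOR (q NAND p))
At p=0, q=0: circuit gives 1, formula gives 0.

No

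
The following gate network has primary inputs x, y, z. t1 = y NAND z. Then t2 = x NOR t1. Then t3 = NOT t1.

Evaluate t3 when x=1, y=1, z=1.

t1 = 1 NAND 1 = 0
t3 = NOT 0 = 1

1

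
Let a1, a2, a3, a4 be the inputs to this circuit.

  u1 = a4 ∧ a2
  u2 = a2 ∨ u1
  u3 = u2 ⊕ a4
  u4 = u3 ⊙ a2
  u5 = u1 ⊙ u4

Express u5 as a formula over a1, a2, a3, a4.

u1 = a4 ∧ a2
u2 = a2 ∨ u1 = a2 ∨ (a4 ∧ a2)
u3 = u2 ⊕ a4 = (a2 ∨ (a4 ∧ a2)) ⊕ a4
u4 = u3 ⊙ a2 = ((a2 ∨ (a4 ∧ a2)) ⊕ a4) ⊙ a2
u5 = u1 ⊙ u4 = (a4 ∧ a2) ⊙ (((a2 ∨ (a4 ∧ a2)) ⊕ a4) ⊙ a2)

(a4 ∧ a2) ⊙ (((a2 ∨ (a4 ∧ a2)) ⊕ a4) ⊙ a2)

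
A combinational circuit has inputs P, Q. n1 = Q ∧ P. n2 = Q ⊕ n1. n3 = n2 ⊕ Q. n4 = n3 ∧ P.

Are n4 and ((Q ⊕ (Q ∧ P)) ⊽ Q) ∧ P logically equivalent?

No

n1 = Q ∧ P
n2 = Q ⊕ n1 = Q ⊕ (Q ∧ P)
n3 = n2 ⊕ Q = (Q ⊕ (Q ∧ P)) ⊕ Q
n4 = n3 ∧ P = ((Q ⊕ (Q ∧ P)) ⊕ Q) ∧ P
At P=1, Q=0: circuit gives 0, formula gives 1.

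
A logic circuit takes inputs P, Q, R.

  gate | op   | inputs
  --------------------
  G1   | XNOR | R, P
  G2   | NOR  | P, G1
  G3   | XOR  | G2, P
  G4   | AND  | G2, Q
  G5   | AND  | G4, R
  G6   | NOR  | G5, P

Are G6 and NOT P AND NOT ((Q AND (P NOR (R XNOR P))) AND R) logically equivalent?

Yes

G1 = R XNOR P
G2 = P NOR G1 = P NOR (R XNOR P)
G4 = G2 AND Q = (P NOR (R XNOR P)) AND Q
G5 = G4 AND R = ((P NOR (R XNOR P)) AND Q) AND R
G6 = G5 NOR P = (((P NOR (R XNOR P)) AND Q) AND R) NOR P
At P=0, Q=1, R=1: circuit gives 0, formula gives 0.
At P=0, Q=0, R=0: circuit gives 1, formula gives 1.
Agrees on all 8 inputs.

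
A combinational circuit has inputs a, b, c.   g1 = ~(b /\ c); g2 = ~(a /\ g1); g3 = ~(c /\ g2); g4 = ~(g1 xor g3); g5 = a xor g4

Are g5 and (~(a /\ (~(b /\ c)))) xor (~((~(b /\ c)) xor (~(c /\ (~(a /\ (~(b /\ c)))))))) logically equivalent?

g1 = ~(b /\ c)
g2 = ~(a /\ g1) = ~(a /\ (~(b /\ c)))
g3 = ~(c /\ g2) = ~(c /\ (~(a /\ (~(b /\ c)))))
g4 = ~(g1 xor g3) = ~((~(b /\ c)) xor (~(c /\ (~(a /\ (~(b /\ c)))))))
g5 = a xor g4 = a xor (~((~(b /\ c)) xor (~(c /\ (~(a /\ (~(b /\ c))))))))
At a=0, b=0, c=0: circuit gives 1, formula gives 0.

No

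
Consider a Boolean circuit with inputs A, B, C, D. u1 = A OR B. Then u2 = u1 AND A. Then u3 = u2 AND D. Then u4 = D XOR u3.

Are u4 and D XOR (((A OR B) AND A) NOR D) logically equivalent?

No

u1 = A OR B
u2 = u1 AND A = (A OR B) AND A
u3 = u2 AND D = ((A OR B) AND A) AND D
u4 = D XOR u3 = D XOR (((A OR B) AND A) AND D)
At A=0, B=0, C=0, D=0: circuit gives 0, formula gives 1.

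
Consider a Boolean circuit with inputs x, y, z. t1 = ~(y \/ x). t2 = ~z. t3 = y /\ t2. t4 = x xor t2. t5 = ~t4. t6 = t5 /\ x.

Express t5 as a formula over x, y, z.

t2 = ~z
t4 = x xor t2 = x xor ~z
t5 = ~t4 = ~(x xor ~z)

~(x xor ~z)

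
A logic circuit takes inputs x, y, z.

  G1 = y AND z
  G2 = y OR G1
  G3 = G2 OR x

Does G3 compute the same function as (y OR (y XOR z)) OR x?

G1 = y AND z
G2 = y OR G1 = y OR (y AND z)
G3 = G2 OR x = (y OR (y AND z)) OR x
At x=0, y=0, z=1: circuit gives 0, formula gives 1.

No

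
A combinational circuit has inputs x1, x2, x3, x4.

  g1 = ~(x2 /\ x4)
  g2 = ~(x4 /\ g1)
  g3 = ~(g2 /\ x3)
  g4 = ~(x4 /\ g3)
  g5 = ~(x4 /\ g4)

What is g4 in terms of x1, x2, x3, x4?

~(x4 /\ (~((~(x4 /\ (~(x2 /\ x4)))) /\ x3)))

g1 = ~(x2 /\ x4)
g2 = ~(x4 /\ g1) = ~(x4 /\ (~(x2 /\ x4)))
g3 = ~(g2 /\ x3) = ~((~(x4 /\ (~(x2 /\ x4)))) /\ x3)
g4 = ~(x4 /\ g3) = ~(x4 /\ (~((~(x4 /\ (~(x2 /\ x4)))) /\ x3)))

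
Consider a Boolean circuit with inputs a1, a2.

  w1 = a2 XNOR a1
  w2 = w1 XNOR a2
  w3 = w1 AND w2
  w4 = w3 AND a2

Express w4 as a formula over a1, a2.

((a2 XNOR a1) AND ((a2 XNOR a1) XNOR a2)) AND a2

w1 = a2 XNOR a1
w2 = w1 XNOR a2 = (a2 XNOR a1) XNOR a2
w3 = w1 AND w2 = (a2 XNOR a1) AND ((a2 XNOR a1) XNOR a2)
w4 = w3 AND a2 = ((a2 XNOR a1) AND ((a2 XNOR a1) XNOR a2)) AND a2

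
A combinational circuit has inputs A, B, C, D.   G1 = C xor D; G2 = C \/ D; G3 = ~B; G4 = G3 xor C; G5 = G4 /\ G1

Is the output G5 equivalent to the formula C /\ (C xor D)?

G1 = C xor D
G3 = ~B
G4 = G3 xor C = ~B xor C
G5 = G4 /\ G1 = (~B xor C) /\ (C xor D)
At A=0, B=0, C=0, D=1: circuit gives 1, formula gives 0.

No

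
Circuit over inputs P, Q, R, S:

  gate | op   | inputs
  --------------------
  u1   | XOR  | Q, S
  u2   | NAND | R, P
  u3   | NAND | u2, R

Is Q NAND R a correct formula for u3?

u2 = R NAND P
u3 = u2 NAND R = (R NAND P) NAND R
At P=0, Q=0, R=1, S=0: circuit gives 0, formula gives 1.

No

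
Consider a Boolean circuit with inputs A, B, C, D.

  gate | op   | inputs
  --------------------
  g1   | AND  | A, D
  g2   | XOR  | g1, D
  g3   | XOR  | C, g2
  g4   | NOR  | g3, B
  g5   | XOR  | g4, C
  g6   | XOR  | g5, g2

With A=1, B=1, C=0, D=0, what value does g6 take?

g1 = 1 AND 0 = 0
g2 = 0 XOR 0 = 0
g3 = 0 XOR 0 = 0
g4 = 0 NOR 1 = 0
g5 = 0 XOR 0 = 0
g6 = 0 XOR 0 = 0

0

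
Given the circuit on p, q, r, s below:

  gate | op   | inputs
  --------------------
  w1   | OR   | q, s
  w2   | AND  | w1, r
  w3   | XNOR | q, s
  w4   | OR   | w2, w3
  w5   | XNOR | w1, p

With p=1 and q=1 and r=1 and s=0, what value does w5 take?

w1 = 1 OR 0 = 1
w5 = 1 XNOR 1 = 1

1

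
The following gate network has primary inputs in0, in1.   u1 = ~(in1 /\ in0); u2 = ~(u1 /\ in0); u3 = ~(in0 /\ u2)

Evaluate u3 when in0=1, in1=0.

1

u1 = ~(0 /\ 1) = 1
u2 = ~(1 /\ 1) = 0
u3 = ~(1 /\ 0) = 1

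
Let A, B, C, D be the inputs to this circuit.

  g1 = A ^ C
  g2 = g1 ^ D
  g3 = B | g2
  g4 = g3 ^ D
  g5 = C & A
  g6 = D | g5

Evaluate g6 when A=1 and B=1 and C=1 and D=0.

g5 = 1 & 1 = 1
g6 = 0 | 1 = 1

1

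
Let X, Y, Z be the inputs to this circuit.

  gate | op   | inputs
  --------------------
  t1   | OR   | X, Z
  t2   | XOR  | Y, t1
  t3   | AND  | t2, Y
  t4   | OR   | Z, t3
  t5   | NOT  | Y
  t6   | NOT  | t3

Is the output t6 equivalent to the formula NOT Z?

t1 = X OR Z
t2 = Y XOR t1 = Y XOR (X OR Z)
t3 = t2 AND Y = (Y XOR (X OR Z)) AND Y
t6 = NOT t3 = NOT ((Y XOR (X OR Z)) AND Y)
At X=0, Y=0, Z=1: circuit gives 1, formula gives 0.

No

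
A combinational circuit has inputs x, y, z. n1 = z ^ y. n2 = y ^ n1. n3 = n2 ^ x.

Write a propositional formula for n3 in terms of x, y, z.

(y ^ (z ^ y)) ^ x

n1 = z ^ y
n2 = y ^ n1 = y ^ (z ^ y)
n3 = n2 ^ x = (y ^ (z ^ y)) ^ x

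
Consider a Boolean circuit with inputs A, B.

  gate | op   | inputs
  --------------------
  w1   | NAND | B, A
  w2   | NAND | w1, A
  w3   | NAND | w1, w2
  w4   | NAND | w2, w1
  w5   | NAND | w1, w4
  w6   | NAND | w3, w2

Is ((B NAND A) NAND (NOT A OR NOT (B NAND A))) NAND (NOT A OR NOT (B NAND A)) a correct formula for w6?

w1 = B NAND A
w2 = w1 NAND A = (B NAND A) NAND A
w3 = w1 NAND w2 = (B NAND A) NAND ((B NAND A) NAND A)
w6 = w3 NAND w2 = ((B NAND A) NAND ((B NAND A) NAND A)) NAND ((B NAND A) NAND A)
At A=1, B=1: circuit gives 0, formula gives 0.
At A=0, B=0: circuit gives 1, formula gives 1.
Agrees on all 4 inputs.

Yes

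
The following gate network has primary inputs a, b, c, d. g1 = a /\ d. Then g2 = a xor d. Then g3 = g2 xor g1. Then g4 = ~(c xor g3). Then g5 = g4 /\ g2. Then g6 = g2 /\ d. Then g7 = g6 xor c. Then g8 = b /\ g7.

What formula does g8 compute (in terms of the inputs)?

b /\ (((a xor d) /\ d) xor c)

g2 = a xor d
g6 = g2 /\ d = (a xor d) /\ d
g7 = g6 xor c = ((a xor d) /\ d) xor c
g8 = b /\ g7 = b /\ (((a xor d) /\ d) xor c)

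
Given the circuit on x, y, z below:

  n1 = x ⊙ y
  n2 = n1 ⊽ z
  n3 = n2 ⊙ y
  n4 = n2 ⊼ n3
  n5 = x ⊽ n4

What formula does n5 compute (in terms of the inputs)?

x ⊽ (((x ⊙ y) ⊽ z) ⊼ (((x ⊙ y) ⊽ z) ⊙ y))

n1 = x ⊙ y
n2 = n1 ⊽ z = (x ⊙ y) ⊽ z
n3 = n2 ⊙ y = ((x ⊙ y) ⊽ z) ⊙ y
n4 = n2 ⊼ n3 = ((x ⊙ y) ⊽ z) ⊼ (((x ⊙ y) ⊽ z) ⊙ y)
n5 = x ⊽ n4 = x ⊽ (((x ⊙ y) ⊽ z) ⊼ (((x ⊙ y) ⊽ z) ⊙ y))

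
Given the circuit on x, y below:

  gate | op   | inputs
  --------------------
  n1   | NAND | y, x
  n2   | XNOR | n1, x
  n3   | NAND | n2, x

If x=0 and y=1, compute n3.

1

n1 = 1 NAND 0 = 1
n2 = 1 XNOR 0 = 0
n3 = 0 NAND 0 = 1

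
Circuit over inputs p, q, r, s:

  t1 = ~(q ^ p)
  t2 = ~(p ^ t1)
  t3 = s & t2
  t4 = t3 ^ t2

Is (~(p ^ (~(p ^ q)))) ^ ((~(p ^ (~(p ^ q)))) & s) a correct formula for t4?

Yes

t1 = ~(q ^ p)
t2 = ~(p ^ t1) = ~(p ^ (~(q ^ p)))
t3 = s & t2 = s & (~(p ^ (~(q ^ p))))
t4 = t3 ^ t2 = (s & (~(p ^ (~(q ^ p))))) ^ (~(p ^ (~(q ^ p))))
At p=0, q=0, r=0, s=0: circuit gives 0, formula gives 0.
At p=0, q=1, r=0, s=0: circuit gives 1, formula gives 1.
Agrees on all 16 inputs.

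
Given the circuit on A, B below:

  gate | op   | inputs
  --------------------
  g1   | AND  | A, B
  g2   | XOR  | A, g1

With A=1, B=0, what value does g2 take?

g1 = 1 AND 0 = 0
g2 = 1 XOR 0 = 1

1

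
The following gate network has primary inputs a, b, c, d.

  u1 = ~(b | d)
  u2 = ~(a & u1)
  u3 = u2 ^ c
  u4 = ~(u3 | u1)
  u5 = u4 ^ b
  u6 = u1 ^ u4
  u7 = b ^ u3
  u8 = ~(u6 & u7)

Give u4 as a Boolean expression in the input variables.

u1 = ~(b | d)
u2 = ~(a & u1) = ~(a & (~(b | d)))
u3 = u2 ^ c = (~(a & (~(b | d)))) ^ c
u4 = ~(u3 | u1) = ~(((~(a & (~(b | d)))) ^ c) | (~(b | d)))

~(((~(a & (~(b | d)))) ^ c) | (~(b | d)))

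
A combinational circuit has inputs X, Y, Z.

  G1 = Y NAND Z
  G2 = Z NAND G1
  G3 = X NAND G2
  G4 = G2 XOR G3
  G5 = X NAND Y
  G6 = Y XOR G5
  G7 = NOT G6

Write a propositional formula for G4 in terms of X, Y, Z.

(Z NAND (Y NAND Z)) XOR (X NAND (Z NAND (Y NAND Z)))

G1 = Y NAND Z
G2 = Z NAND G1 = Z NAND (Y NAND Z)
G3 = X NAND G2 = X NAND (Z NAND (Y NAND Z))
G4 = G2 XOR G3 = (Z NAND (Y NAND Z)) XOR (X NAND (Z NAND (Y NAND Z)))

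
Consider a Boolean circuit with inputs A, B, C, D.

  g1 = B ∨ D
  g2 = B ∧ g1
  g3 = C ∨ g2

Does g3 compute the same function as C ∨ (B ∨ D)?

No

g1 = B ∨ D
g2 = B ∧ g1 = B ∧ (B ∨ D)
g3 = C ∨ g2 = C ∨ (B ∧ (B ∨ D))
At A=0, B=0, C=0, D=1: circuit gives 0, formula gives 1.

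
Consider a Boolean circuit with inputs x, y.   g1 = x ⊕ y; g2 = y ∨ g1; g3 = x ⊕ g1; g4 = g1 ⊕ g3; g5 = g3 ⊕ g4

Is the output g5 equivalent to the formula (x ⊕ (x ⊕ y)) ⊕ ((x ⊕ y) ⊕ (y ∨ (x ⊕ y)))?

g1 = x ⊕ y
g3 = x ⊕ g1 = x ⊕ (x ⊕ y)
g4 = g1 ⊕ g3 = (x ⊕ y) ⊕ (x ⊕ (x ⊕ y))
g5 = g3 ⊕ g4 = (x ⊕ (x ⊕ y)) ⊕ ((x ⊕ y) ⊕ (x ⊕ (x ⊕ y)))
At x=1, y=0: circuit gives 1, formula gives 0.

No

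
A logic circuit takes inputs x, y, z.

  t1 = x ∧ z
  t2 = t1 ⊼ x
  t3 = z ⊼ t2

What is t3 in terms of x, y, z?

t1 = x ∧ z
t2 = t1 ⊼ x = (x ∧ z) ⊼ x
t3 = z ⊼ t2 = z ⊼ ((x ∧ z) ⊼ x)

z ⊼ ((x ∧ z) ⊼ x)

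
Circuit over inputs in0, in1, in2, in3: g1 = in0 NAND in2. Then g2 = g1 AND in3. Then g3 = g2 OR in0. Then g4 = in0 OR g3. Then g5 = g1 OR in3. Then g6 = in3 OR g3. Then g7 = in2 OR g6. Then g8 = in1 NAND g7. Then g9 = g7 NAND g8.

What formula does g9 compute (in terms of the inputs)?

g1 = in0 NAND in2
g2 = g1 AND in3 = (in0 NAND in2) AND in3
g3 = g2 OR in0 = ((in0 NAND in2) AND in3) OR in0
g6 = in3 OR g3 = in3 OR (((in0 NAND in2) AND in3) OR in0)
g7 = in2 OR g6 = in2 OR (in3 OR (((in0 NAND in2) AND in3) OR in0))
g8 = in1 NAND g7 = in1 NAND (in2 OR (in3 OR (((in0 NAND in2) AND in3) OR in0)))
g9 = g7 NAND g8 = (in2 OR (in3 OR (((in0 NAND in2) AND in3) OR in0))) NAND (in1 NAND (in2 OR (in3 OR (((in0 NAND in2) AND in3) OR in0))))

(in2 OR (in3 OR (((in0 NAND in2) AND in3) OR in0))) NAND (in1 NAND (in2 OR (in3 OR (((in0 NAND in2) AND in3) OR in0))))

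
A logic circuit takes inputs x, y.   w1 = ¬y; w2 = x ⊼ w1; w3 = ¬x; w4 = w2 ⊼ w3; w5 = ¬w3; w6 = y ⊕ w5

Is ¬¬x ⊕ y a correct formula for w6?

Yes

w3 = ¬x
w5 = ¬w3 = ¬¬x
w6 = y ⊕ w5 = y ⊕ ¬¬x
At x=0, y=0: circuit gives 0, formula gives 0.
At x=0, y=1: circuit gives 1, formula gives 1.
Agrees on all 4 inputs.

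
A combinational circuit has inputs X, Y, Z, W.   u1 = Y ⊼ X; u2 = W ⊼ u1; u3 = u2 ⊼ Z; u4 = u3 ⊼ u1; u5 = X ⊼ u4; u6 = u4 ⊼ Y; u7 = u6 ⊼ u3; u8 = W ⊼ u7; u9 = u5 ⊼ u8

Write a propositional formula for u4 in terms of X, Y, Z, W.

u1 = Y ⊼ X
u2 = W ⊼ u1 = W ⊼ (Y ⊼ X)
u3 = u2 ⊼ Z = (W ⊼ (Y ⊼ X)) ⊼ Z
u4 = u3 ⊼ u1 = ((W ⊼ (Y ⊼ X)) ⊼ Z) ⊼ (Y ⊼ X)

((W ⊼ (Y ⊼ X)) ⊼ Z) ⊼ (Y ⊼ X)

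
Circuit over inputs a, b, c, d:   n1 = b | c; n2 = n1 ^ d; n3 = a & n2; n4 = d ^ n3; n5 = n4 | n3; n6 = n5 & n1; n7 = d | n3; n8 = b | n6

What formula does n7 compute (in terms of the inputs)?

n1 = b | c
n2 = n1 ^ d = (b | c) ^ d
n3 = a & n2 = a & ((b | c) ^ d)
n7 = d | n3 = d | (a & ((b | c) ^ d))

d | (a & ((b | c) ^ d))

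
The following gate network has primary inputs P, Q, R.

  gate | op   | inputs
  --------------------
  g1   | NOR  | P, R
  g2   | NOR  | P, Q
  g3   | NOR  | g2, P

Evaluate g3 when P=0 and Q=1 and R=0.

g2 = 0 NOR 1 = 0
g3 = 0 NOR 0 = 1

1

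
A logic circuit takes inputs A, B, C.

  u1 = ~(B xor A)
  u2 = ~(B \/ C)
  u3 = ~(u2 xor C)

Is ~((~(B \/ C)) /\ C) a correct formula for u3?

No

u2 = ~(B \/ C)
u3 = ~(u2 xor C) = ~((~(B \/ C)) xor C)
At A=0, B=0, C=0: circuit gives 0, formula gives 1.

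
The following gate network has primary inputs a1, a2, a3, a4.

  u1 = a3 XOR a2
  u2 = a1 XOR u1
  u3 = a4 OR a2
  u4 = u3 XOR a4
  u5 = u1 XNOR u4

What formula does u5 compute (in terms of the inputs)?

(a3 XOR a2) XNOR ((a4 OR a2) XOR a4)

u1 = a3 XOR a2
u3 = a4 OR a2
u4 = u3 XOR a4 = (a4 OR a2) XOR a4
u5 = u1 XNOR u4 = (a3 XOR a2) XNOR ((a4 OR a2) XOR a4)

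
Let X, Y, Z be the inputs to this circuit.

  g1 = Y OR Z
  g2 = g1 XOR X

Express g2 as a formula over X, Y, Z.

g1 = Y OR Z
g2 = g1 XOR X = (Y OR Z) XOR X

(Y OR Z) XOR X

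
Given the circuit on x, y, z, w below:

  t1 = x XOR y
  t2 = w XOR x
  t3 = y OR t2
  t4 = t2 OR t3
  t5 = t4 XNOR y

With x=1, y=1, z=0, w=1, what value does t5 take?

1

t2 = 1 XOR 1 = 0
t3 = 1 OR 0 = 1
t4 = 0 OR 1 = 1
t5 = 1 XNOR 1 = 1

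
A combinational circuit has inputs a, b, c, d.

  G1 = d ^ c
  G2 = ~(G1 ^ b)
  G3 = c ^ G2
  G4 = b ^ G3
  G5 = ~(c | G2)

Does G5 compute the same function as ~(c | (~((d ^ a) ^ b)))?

G1 = d ^ c
G2 = ~(G1 ^ b) = ~((d ^ c) ^ b)
G5 = ~(c | G2) = ~(c | (~((d ^ c) ^ b)))
At a=1, b=0, c=0, d=0: circuit gives 0, formula gives 1.

No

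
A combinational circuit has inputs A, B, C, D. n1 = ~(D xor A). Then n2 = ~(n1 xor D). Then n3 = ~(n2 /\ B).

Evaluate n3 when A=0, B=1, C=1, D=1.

n1 = ~(1 xor 0) = 0
n2 = ~(0 xor 1) = 0
n3 = ~(0 /\ 1) = 1

1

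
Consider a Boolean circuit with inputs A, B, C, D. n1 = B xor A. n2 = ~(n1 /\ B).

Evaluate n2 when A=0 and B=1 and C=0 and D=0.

0

n1 = 1 xor 0 = 1
n2 = ~(1 /\ 1) = 0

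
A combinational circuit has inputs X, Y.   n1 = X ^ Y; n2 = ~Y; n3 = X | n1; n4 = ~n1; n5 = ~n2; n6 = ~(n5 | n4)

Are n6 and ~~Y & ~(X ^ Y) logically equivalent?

No

n1 = X ^ Y
n2 = ~Y
n4 = ~n1 = ~(X ^ Y)
n5 = ~n2 = ~~Y
n6 = ~(n5 | n4) = ~(~~Y | ~(X ^ Y))
At X=1, Y=0: circuit gives 1, formula gives 0.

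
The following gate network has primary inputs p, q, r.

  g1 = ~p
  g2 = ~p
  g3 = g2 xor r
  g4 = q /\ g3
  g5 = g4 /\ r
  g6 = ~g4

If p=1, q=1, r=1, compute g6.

g2 = ~1 = 0
g3 = 0 xor 1 = 1
g4 = 1 /\ 1 = 1
g6 = ~1 = 0

0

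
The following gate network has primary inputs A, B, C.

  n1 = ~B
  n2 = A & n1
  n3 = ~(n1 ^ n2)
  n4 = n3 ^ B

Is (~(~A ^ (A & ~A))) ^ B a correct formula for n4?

No

n1 = ~B
n2 = A & n1 = A & ~B
n3 = ~(n1 ^ n2) = ~(~B ^ (A & ~B))
n4 = n3 ^ B = (~(~B ^ (A & ~B))) ^ B
At A=0, B=1, C=0: circuit gives 0, formula gives 1.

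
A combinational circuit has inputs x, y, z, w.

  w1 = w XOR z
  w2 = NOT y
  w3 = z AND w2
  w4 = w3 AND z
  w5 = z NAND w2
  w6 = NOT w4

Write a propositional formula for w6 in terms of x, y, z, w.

NOT ((z AND NOT y) AND z)

w2 = NOT y
w3 = z AND w2 = z AND NOT y
w4 = w3 AND z = (z AND NOT y) AND z
w6 = NOT w4 = NOT ((z AND NOT y) AND z)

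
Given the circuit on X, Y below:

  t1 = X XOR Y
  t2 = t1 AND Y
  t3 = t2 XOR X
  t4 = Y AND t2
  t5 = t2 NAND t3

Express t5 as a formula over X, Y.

((X XOR Y) AND Y) NAND (((X XOR Y) AND Y) XOR X)

t1 = X XOR Y
t2 = t1 AND Y = (X XOR Y) AND Y
t3 = t2 XOR X = ((X XOR Y) AND Y) XOR X
t5 = t2 NAND t3 = ((X XOR Y) AND Y) NAND (((X XOR Y) AND Y) XOR X)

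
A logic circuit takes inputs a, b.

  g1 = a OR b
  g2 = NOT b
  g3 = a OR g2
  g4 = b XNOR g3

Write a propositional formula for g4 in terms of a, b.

g2 = NOT b
g3 = a OR g2 = a OR NOT b
g4 = b XNOR g3 = b XNOR (a OR NOT b)

b XNOR (a OR NOT b)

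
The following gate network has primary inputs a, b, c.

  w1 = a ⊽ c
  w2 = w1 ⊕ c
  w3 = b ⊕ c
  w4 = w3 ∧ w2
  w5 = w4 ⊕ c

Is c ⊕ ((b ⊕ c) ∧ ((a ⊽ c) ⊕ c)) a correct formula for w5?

Yes

w1 = a ⊽ c
w2 = w1 ⊕ c = (a ⊽ c) ⊕ c
w3 = b ⊕ c
w4 = w3 ∧ w2 = (b ⊕ c) ∧ ((a ⊽ c) ⊕ c)
w5 = w4 ⊕ c = ((b ⊕ c) ∧ ((a ⊽ c) ⊕ c)) ⊕ c
At a=0, b=0, c=0: circuit gives 0, formula gives 0.
At a=0, b=1, c=0: circuit gives 1, formula gives 1.
Agrees on all 8 inputs.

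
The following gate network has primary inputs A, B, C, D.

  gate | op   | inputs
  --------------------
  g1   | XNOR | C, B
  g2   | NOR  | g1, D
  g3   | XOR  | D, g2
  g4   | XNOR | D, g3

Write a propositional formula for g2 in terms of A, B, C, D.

g1 = C XNOR B
g2 = g1 NOR D = (C XNOR B) NOR D

(C XNOR B) NOR D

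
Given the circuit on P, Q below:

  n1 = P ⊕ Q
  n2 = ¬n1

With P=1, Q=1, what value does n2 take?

1

n1 = 1 ⊕ 1 = 0
n2 = ¬0 = 1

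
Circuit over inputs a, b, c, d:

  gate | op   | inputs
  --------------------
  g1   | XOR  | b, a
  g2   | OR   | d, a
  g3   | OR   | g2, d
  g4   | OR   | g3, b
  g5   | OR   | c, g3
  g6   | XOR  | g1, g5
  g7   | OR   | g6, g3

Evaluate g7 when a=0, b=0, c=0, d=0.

g1 = 0 XOR 0 = 0
g2 = 0 OR 0 = 0
g3 = 0 OR 0 = 0
g5 = 0 OR 0 = 0
g6 = 0 XOR 0 = 0
g7 = 0 OR 0 = 0

0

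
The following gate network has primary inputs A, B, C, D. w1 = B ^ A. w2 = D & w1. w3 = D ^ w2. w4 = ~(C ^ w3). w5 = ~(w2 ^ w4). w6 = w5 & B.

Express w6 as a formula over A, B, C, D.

w1 = B ^ A
w2 = D & w1 = D & (B ^ A)
w3 = D ^ w2 = D ^ (D & (B ^ A))
w4 = ~(C ^ w3) = ~(C ^ (D ^ (D & (B ^ A))))
w5 = ~(w2 ^ w4) = ~((D & (B ^ A)) ^ (~(C ^ (D ^ (D & (B ^ A))))))
w6 = w5 & B = (~((D & (B ^ A)) ^ (~(C ^ (D ^ (D & (B ^ A))))))) & B

(~((D & (B ^ A)) ^ (~(C ^ (D ^ (D & (B ^ A))))))) & B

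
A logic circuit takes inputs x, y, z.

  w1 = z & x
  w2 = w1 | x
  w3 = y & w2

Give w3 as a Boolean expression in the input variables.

y & ((z & x) | x)

w1 = z & x
w2 = w1 | x = (z & x) | x
w3 = y & w2 = y & ((z & x) | x)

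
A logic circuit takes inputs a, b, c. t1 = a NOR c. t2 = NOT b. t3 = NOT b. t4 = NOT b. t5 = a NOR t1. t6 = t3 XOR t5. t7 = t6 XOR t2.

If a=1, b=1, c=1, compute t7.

0

t1 = 1 NOR 1 = 0
t2 = NOT 1 = 0
t3 = NOT 1 = 0
t5 = 1 NOR 0 = 0
t6 = 0 XOR 0 = 0
t7 = 0 XOR 0 = 0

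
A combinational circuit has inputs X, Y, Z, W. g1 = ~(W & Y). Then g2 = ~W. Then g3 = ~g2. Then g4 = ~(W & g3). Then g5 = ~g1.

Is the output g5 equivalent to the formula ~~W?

No

g1 = ~(W & Y)
g5 = ~g1 = ~(~(W & Y))
At X=0, Y=0, Z=0, W=1: circuit gives 0, formula gives 1.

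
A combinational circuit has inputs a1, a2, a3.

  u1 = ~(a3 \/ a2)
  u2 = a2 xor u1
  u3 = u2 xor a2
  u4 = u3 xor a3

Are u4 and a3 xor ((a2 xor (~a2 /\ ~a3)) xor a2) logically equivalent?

u1 = ~(a3 \/ a2)
u2 = a2 xor u1 = a2 xor (~(a3 \/ a2))
u3 = u2 xor a2 = (a2 xor (~(a3 \/ a2))) xor a2
u4 = u3 xor a3 = ((a2 xor (~(a3 \/ a2))) xor a2) xor a3
At a1=0, a2=1, a3=0: circuit gives 0, formula gives 0.
At a1=0, a2=0, a3=0: circuit gives 1, formula gives 1.
Agrees on all 8 inputs.

Yes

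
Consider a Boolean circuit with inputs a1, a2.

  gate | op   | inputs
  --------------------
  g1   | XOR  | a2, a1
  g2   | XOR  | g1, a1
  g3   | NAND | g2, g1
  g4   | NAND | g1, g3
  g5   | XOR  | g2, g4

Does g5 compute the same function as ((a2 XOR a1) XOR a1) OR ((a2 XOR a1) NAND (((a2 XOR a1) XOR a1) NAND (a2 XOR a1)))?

No

g1 = a2 XOR a1
g2 = g1 XOR a1 = (a2 XOR a1) XOR a1
g3 = g2 NAND g1 = ((a2 XOR a1) XOR a1) NAND (a2 XOR a1)
g4 = g1 NAND g3 = (a2 XOR a1) NAND (((a2 XOR a1) XOR a1) NAND (a2 XOR a1))
g5 = g2 XOR g4 = ((a2 XOR a1) XOR a1) XOR ((a2 XOR a1) NAND (((a2 XOR a1) XOR a1) NAND (a2 XOR a1)))
At a1=0, a2=1: circuit gives 0, formula gives 1.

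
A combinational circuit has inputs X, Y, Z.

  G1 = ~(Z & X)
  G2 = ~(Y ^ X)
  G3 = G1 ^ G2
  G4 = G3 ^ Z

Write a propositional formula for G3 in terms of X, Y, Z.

G1 = ~(Z & X)
G2 = ~(Y ^ X)
G3 = G1 ^ G2 = (~(Z & X)) ^ (~(Y ^ X))

(~(Z & X)) ^ (~(Y ^ X))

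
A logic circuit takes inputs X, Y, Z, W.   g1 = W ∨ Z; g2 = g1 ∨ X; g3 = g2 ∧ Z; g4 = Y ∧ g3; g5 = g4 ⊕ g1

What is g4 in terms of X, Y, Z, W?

g1 = W ∨ Z
g2 = g1 ∨ X = (W ∨ Z) ∨ X
g3 = g2 ∧ Z = ((W ∨ Z) ∨ X) ∧ Z
g4 = Y ∧ g3 = Y ∧ (((W ∨ Z) ∨ X) ∧ Z)

Y ∧ (((W ∨ Z) ∨ X) ∧ Z)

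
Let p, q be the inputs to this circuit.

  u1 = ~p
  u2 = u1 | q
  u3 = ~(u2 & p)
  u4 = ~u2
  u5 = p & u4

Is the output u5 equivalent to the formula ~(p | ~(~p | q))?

u1 = ~p
u2 = u1 | q = ~p | q
u4 = ~u2 = ~(~p | q)
u5 = p & u4 = p & ~(~p | q)
At p=0, q=0: circuit gives 0, formula gives 1.

No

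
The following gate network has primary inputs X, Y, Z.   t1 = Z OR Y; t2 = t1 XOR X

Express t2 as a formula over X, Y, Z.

(Z OR Y) XOR X

t1 = Z OR Y
t2 = t1 XOR X = (Z OR Y) XOR X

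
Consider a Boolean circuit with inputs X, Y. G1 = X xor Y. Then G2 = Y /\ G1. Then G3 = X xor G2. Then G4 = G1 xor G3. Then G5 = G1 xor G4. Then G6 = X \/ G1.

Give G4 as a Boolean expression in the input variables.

G1 = X xor Y
G2 = Y /\ G1 = Y /\ (X xor Y)
G3 = X xor G2 = X xor (Y /\ (X xor Y))
G4 = G1 xor G3 = (X xor Y) xor (X xor (Y /\ (X xor Y)))

(X xor Y) xor (X xor (Y /\ (X xor Y)))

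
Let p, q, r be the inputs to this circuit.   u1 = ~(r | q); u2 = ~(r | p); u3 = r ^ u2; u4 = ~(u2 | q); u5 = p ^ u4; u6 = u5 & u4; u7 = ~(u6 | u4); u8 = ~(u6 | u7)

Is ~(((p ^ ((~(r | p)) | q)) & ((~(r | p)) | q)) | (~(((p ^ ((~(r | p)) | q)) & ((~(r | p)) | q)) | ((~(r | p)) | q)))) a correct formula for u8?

No

u2 = ~(r | p)
u4 = ~(u2 | q) = ~((~(r | p)) | q)
u5 = p ^ u4 = p ^ (~((~(r | p)) | q))
u6 = u5 & u4 = (p ^ (~((~(r | p)) | q))) & (~((~(r | p)) | q))
u7 = ~(u6 | u4) = ~(((p ^ (~((~(r | p)) | q))) & (~((~(r | p)) | q))) | (~((~(r | p)) | q)))
u8 = ~(u6 | u7) = ~(((p ^ (~((~(r | p)) | q))) & (~((~(r | p)) | q))) | (~(((p ^ (~((~(r | p)) | q))) & (~((~(r | p)) | q))) | (~((~(r | p)) | q)))))
At p=1, q=0, r=0: circuit gives 1, formula gives 0.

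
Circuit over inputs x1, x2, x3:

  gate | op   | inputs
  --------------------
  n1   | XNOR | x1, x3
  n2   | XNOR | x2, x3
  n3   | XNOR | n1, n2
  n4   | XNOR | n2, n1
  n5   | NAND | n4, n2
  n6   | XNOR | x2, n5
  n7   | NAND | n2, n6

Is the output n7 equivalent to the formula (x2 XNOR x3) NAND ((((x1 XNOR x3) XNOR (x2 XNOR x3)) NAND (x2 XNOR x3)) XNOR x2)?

n1 = x1 XNOR x3
n2 = x2 XNOR x3
n4 = n2 XNOR n1 = (x2 XNOR x3) XNOR (x1 XNOR x3)
n5 = n4 NAND n2 = ((x2 XNOR x3) XNOR (x1 XNOR x3)) NAND (x2 XNOR x3)
n6 = x2 XNOR n5 = x2 XNOR (((x2 XNOR x3) XNOR (x1 XNOR x3)) NAND (x2 XNOR x3))
n7 = n2 NAND n6 = (x2 XNOR x3) NAND (x2 XNOR (((x2 XNOR x3) XNOR (x1 XNOR x3)) NAND (x2 XNOR x3)))
At x1=0, x2=0, x3=0: circuit gives 0, formula gives 0.
At x1=0, x2=0, x3=1: circuit gives 1, formula gives 1.
Agrees on all 8 inputs.

Yes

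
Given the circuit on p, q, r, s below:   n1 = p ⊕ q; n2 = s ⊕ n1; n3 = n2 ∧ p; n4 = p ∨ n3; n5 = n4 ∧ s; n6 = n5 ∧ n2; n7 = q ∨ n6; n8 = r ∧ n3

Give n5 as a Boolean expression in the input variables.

n1 = p ⊕ q
n2 = s ⊕ n1 = s ⊕ (p ⊕ q)
n3 = n2 ∧ p = (s ⊕ (p ⊕ q)) ∧ p
n4 = p ∨ n3 = p ∨ ((s ⊕ (p ⊕ q)) ∧ p)
n5 = n4 ∧ s = (p ∨ ((s ⊕ (p ⊕ q)) ∧ p)) ∧ s

(p ∨ ((s ⊕ (p ⊕ q)) ∧ p)) ∧ s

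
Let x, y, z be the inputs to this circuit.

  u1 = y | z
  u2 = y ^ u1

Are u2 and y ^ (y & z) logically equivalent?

No

u1 = y | z
u2 = y ^ u1 = y ^ (y | z)
At x=0, y=0, z=1: circuit gives 1, formula gives 0.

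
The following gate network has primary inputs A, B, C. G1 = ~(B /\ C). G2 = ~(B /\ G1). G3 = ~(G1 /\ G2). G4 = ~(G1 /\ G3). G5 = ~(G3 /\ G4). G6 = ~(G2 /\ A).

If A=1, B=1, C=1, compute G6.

G1 = ~(1 /\ 1) = 0
G2 = ~(1 /\ 0) = 1
G6 = ~(1 /\ 1) = 0

0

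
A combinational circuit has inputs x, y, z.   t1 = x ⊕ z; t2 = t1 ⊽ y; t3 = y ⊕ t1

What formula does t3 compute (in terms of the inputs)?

t1 = x ⊕ z
t3 = y ⊕ t1 = y ⊕ (x ⊕ z)

y ⊕ (x ⊕ z)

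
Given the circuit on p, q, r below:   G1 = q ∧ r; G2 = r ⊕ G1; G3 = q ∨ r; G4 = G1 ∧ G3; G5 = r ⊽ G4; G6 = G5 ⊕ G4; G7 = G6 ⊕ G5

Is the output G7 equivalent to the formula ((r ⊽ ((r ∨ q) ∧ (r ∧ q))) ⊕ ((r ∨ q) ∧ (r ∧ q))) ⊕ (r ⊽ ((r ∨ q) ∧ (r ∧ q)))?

G1 = q ∧ r
G3 = q ∨ r
G4 = G1 ∧ G3 = (q ∧ r) ∧ (q ∨ r)
G5 = r ⊽ G4 = r ⊽ ((q ∧ r) ∧ (q ∨ r))
G6 = G5 ⊕ G4 = (r ⊽ ((q ∧ r) ∧ (q ∨ r))) ⊕ ((q ∧ r) ∧ (q ∨ r))
G7 = G6 ⊕ G5 = ((r ⊽ ((q ∧ r) ∧ (q ∨ r))) ⊕ ((q ∧ r) ∧ (q ∨ r))) ⊕ (r ⊽ ((q ∧ r) ∧ (q ∨ r)))
At p=0, q=0, r=0: circuit gives 0, formula gives 0.
At p=0, q=1, r=1: circuit gives 1, formula gives 1.
Agrees on all 8 inputs.

Yes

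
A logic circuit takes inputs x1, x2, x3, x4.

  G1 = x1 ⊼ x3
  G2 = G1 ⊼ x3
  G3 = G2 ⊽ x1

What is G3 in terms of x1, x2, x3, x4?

((x1 ⊼ x3) ⊼ x3) ⊽ x1

G1 = x1 ⊼ x3
G2 = G1 ⊼ x3 = (x1 ⊼ x3) ⊼ x3
G3 = G2 ⊽ x1 = ((x1 ⊼ x3) ⊼ x3) ⊽ x1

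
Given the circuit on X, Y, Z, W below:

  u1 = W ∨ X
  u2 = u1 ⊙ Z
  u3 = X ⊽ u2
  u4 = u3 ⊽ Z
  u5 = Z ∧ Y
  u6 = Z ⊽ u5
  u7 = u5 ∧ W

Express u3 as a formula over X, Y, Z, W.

X ⊽ ((W ∨ X) ⊙ Z)

u1 = W ∨ X
u2 = u1 ⊙ Z = (W ∨ X) ⊙ Z
u3 = X ⊽ u2 = X ⊽ ((W ∨ X) ⊙ Z)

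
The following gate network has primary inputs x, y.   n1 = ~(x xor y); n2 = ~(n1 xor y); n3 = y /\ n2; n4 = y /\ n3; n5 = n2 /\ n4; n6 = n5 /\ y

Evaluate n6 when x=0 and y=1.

n1 = ~(0 xor 1) = 0
n2 = ~(0 xor 1) = 0
n3 = 1 /\ 0 = 0
n4 = 1 /\ 0 = 0
n5 = 0 /\ 0 = 0
n6 = 0 /\ 1 = 0

0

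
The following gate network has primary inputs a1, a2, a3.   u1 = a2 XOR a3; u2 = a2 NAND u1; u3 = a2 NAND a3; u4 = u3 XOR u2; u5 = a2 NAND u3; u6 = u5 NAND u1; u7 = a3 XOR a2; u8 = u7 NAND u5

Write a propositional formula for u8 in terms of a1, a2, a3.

(a3 XOR a2) NAND (a2 NAND (a2 NAND a3))

u3 = a2 NAND a3
u5 = a2 NAND u3 = a2 NAND (a2 NAND a3)
u7 = a3 XOR a2
u8 = u7 NAND u5 = (a3 XOR a2) NAND (a2 NAND (a2 NAND a3))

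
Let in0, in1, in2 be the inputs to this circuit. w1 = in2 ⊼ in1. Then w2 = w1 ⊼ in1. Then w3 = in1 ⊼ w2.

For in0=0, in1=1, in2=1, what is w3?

w1 = 1 ⊼ 1 = 0
w2 = 0 ⊼ 1 = 1
w3 = 1 ⊼ 1 = 0

0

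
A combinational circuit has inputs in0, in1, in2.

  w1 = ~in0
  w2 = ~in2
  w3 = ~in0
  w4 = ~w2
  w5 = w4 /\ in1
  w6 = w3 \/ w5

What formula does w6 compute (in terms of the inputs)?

w2 = ~in2
w3 = ~in0
w4 = ~w2 = ~~in2
w5 = w4 /\ in1 = ~~in2 /\ in1
w6 = w3 \/ w5 = ~in0 \/ (~~in2 /\ in1)

~in0 \/ (~~in2 /\ in1)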